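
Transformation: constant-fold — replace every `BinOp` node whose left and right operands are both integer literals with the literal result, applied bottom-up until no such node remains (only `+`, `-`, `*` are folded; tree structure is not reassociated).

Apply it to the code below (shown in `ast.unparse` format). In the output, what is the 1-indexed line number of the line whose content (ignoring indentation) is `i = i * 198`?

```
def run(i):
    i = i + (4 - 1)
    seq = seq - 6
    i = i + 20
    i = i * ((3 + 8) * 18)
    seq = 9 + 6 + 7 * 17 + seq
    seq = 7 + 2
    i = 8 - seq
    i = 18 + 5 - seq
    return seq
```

5

Transformed code:
def run(i):
    i = i + 3
    seq = seq - 6
    i = i + 20
    i = i * 198
    seq = 134 + seq
    seq = 9
    i = 8 - seq
    i = 23 - seq
    return seq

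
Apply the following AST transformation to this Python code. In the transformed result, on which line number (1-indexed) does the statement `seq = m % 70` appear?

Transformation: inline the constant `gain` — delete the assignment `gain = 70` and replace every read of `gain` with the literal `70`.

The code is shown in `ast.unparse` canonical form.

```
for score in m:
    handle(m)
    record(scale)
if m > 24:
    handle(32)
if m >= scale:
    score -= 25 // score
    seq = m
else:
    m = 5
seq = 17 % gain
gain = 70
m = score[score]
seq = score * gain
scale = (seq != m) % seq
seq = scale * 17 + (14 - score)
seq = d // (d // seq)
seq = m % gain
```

Transformed code:
for score in m:
    handle(m)
    record(scale)
if m > 24:
    handle(32)
if m >= scale:
    score -= 25 // score
    seq = m
else:
    m = 5
seq = 17 % 70
m = score[score]
seq = score * 70
scale = (seq != m) % seq
seq = scale * 17 + (14 - score)
seq = d // (d // seq)
seq = m % 70

17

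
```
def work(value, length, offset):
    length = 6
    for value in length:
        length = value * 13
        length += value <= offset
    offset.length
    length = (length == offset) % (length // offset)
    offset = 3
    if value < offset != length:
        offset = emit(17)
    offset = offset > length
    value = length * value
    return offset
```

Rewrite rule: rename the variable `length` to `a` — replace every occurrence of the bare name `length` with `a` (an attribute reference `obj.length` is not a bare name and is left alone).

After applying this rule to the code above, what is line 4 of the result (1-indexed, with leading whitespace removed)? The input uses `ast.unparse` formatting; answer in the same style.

Transformed code:
def work(value, a, offset):
    a = 6
    for value in a:
        a = value * 13
        a += value <= offset
    offset.length
    a = (a == offset) % (a // offset)
    offset = 3
    if value < offset != a:
        offset = emit(17)
    offset = offset > a
    value = a * value
    return offset

a = value * 13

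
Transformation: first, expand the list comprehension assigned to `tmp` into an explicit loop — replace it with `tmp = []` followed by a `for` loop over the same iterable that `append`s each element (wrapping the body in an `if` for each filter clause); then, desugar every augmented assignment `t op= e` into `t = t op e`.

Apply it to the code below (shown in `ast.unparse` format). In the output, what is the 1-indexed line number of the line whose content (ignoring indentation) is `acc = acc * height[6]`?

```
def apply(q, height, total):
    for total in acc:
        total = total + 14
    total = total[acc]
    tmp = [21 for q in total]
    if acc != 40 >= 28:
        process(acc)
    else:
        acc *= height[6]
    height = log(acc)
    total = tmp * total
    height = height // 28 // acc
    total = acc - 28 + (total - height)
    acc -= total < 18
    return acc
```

11

Transformed code:
def apply(q, height, total):
    for total in acc:
        total = total + 14
    total = total[acc]
    tmp = []
    for q in total:
        tmp.append(21)
    if acc != 40 >= 28:
        process(acc)
    else:
        acc = acc * height[6]
    height = log(acc)
    total = tmp * total
    height = height // 28 // acc
    total = acc - 28 + (total - height)
    acc = acc - (total < 18)
    return acc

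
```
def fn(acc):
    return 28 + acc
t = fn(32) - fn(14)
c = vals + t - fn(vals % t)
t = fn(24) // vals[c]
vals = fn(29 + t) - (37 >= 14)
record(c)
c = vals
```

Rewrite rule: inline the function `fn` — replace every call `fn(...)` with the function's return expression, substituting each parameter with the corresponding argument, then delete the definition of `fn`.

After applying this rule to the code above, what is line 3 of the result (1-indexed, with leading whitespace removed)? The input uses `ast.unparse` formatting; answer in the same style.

t = (28 + 24) // vals[c]

Transformed code:
t = 28 + 32 - (28 + 14)
c = vals + t - (28 + vals % t)
t = (28 + 24) // vals[c]
vals = 28 + (29 + t) - (37 >= 14)
record(c)
c = vals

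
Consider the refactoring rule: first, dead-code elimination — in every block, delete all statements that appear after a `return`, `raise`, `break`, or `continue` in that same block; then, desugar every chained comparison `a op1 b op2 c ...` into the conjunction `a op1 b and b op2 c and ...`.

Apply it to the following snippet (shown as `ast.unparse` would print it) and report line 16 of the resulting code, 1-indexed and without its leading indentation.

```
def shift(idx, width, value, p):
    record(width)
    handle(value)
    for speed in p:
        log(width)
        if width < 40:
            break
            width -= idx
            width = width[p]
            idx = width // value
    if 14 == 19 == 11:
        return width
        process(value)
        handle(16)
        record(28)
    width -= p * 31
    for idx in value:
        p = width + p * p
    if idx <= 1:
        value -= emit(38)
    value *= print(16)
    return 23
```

Transformed code:
def shift(idx, width, value, p):
    record(width)
    handle(value)
    for speed in p:
        log(width)
        if width < 40:
            break
    if 14 == 19 and 19 == 11:
        return width
    width -= p * 31
    for idx in value:
        p = width + p * p
    if idx <= 1:
        value -= emit(38)
    value *= print(16)
    return 23

return 23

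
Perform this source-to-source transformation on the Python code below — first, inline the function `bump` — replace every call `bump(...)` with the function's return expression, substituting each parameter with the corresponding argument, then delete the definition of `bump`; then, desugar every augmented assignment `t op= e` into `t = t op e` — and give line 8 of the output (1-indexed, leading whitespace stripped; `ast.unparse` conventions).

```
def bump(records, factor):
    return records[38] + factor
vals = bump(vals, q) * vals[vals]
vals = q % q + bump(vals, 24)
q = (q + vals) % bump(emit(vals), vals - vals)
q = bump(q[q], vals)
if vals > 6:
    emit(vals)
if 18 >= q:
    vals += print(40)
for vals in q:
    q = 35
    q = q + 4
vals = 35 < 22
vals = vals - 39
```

Transformed code:
vals = (vals[38] + q) * vals[vals]
vals = q % q + (vals[38] + 24)
q = (q + vals) % (emit(vals)[38] + (vals - vals))
q = q[q][38] + vals
if vals > 6:
    emit(vals)
if 18 >= q:
    vals = vals + print(40)
for vals in q:
    q = 35
    q = q + 4
vals = 35 < 22
vals = vals - 39

vals = vals + print(40)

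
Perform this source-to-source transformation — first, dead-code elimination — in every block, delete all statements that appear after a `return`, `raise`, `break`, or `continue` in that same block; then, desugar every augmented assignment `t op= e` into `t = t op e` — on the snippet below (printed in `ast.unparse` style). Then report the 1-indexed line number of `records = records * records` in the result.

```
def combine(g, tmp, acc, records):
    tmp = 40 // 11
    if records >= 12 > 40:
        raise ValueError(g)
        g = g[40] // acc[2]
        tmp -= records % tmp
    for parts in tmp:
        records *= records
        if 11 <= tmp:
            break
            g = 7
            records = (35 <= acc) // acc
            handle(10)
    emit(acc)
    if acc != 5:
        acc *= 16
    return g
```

6

Transformed code:
def combine(g, tmp, acc, records):
    tmp = 40 // 11
    if records >= 12 > 40:
        raise ValueError(g)
    for parts in tmp:
        records = records * records
        if 11 <= tmp:
            break
    emit(acc)
    if acc != 5:
        acc = acc * 16
    return g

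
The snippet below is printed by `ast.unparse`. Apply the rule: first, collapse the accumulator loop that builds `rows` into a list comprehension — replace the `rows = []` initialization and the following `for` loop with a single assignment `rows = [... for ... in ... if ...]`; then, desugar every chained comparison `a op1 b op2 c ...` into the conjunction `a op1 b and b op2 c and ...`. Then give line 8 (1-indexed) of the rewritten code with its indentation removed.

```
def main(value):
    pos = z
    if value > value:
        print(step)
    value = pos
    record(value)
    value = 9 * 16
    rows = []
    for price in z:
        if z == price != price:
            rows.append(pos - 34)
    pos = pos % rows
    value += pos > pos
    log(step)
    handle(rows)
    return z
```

rows = [pos - 34 for price in z if z == price and price != price]

Transformed code:
def main(value):
    pos = z
    if value > value:
        print(step)
    value = pos
    record(value)
    value = 9 * 16
    rows = [pos - 34 for price in z if z == price and price != price]
    pos = pos % rows
    value += pos > pos
    log(step)
    handle(rows)
    return z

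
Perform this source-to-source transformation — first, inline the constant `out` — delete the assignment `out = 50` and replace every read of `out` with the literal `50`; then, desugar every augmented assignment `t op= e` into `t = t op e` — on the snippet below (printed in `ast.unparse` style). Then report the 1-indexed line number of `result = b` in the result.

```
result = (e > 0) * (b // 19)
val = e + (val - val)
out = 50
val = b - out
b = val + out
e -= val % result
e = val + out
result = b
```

7

Transformed code:
result = (e > 0) * (b // 19)
val = e + (val - val)
val = b - 50
b = val + 50
e = e - val % result
e = val + 50
result = b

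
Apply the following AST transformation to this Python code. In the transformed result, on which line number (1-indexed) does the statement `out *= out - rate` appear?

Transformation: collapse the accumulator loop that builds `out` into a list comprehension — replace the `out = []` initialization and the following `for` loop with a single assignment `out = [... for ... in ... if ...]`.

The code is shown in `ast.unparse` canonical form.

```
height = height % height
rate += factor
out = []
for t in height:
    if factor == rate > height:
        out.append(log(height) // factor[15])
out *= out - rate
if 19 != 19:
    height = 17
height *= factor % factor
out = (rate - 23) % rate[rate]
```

Transformed code:
height = height % height
rate += factor
out = [log(height) // factor[15] for t in height if factor == rate > height]
out *= out - rate
if 19 != 19:
    height = 17
height *= factor % factor
out = (rate - 23) % rate[rate]

4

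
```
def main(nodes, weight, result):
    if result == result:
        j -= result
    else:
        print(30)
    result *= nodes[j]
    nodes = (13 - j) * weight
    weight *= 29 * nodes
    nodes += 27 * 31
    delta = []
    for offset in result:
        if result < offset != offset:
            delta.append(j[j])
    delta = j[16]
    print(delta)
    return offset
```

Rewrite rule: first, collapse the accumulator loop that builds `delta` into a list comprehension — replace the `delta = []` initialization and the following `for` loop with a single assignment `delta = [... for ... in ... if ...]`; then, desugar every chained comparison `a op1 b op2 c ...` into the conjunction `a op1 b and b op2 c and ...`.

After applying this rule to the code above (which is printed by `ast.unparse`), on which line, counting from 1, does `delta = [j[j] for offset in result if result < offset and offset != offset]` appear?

10

Transformed code:
def main(nodes, weight, result):
    if result == result:
        j -= result
    else:
        print(30)
    result *= nodes[j]
    nodes = (13 - j) * weight
    weight *= 29 * nodes
    nodes += 27 * 31
    delta = [j[j] for offset in result if result < offset and offset != offset]
    delta = j[16]
    print(delta)
    return offset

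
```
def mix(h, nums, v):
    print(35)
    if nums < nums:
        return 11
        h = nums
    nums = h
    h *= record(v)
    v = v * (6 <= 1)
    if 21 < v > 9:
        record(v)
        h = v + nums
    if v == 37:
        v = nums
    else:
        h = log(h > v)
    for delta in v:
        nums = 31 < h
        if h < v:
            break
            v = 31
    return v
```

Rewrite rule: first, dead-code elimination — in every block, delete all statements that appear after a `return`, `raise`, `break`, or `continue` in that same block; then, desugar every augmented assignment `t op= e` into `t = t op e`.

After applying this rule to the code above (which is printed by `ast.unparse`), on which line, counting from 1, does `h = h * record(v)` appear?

Transformed code:
def mix(h, nums, v):
    print(35)
    if nums < nums:
        return 11
    nums = h
    h = h * record(v)
    v = v * (6 <= 1)
    if 21 < v > 9:
        record(v)
        h = v + nums
    if v == 37:
        v = nums
    else:
        h = log(h > v)
    for delta in v:
        nums = 31 < h
        if h < v:
            break
    return v

6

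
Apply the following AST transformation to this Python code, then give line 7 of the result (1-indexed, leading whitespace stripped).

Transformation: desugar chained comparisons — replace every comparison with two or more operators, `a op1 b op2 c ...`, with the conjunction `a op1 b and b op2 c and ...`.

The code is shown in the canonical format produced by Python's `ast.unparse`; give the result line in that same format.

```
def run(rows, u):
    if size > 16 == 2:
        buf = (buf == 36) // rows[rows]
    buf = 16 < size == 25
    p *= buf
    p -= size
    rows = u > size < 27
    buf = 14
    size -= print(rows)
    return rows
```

Transformed code:
def run(rows, u):
    if size > 16 and 16 == 2:
        buf = (buf == 36) // rows[rows]
    buf = 16 < size and size == 25
    p *= buf
    p -= size
    rows = u > size and size < 27
    buf = 14
    size -= print(rows)
    return rows

rows = u > size and size < 27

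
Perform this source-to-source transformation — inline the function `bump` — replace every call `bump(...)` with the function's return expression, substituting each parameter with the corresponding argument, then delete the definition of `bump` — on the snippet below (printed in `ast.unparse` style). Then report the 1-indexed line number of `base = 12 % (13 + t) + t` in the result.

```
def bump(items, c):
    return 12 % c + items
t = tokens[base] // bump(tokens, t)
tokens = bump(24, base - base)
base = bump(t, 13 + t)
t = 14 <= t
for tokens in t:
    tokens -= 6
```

3

Transformed code:
t = tokens[base] // (12 % t + tokens)
tokens = 12 % (base - base) + 24
base = 12 % (13 + t) + t
t = 14 <= t
for tokens in t:
    tokens -= 6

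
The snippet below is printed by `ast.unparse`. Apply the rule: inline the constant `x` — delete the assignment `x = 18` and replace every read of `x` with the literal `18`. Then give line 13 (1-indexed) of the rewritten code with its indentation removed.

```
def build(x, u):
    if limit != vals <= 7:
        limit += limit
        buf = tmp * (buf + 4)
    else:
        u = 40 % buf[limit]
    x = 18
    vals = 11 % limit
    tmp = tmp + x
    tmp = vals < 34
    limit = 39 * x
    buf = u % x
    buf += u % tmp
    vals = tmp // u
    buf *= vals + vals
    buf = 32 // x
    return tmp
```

Transformed code:
def build(x, u):
    if limit != vals <= 7:
        limit += limit
        buf = tmp * (buf + 4)
    else:
        u = 40 % buf[limit]
    vals = 11 % limit
    tmp = tmp + 18
    tmp = vals < 34
    limit = 39 * 18
    buf = u % 18
    buf += u % tmp
    vals = tmp // u
    buf *= vals + vals
    buf = 32 // 18
    return tmp

vals = tmp // u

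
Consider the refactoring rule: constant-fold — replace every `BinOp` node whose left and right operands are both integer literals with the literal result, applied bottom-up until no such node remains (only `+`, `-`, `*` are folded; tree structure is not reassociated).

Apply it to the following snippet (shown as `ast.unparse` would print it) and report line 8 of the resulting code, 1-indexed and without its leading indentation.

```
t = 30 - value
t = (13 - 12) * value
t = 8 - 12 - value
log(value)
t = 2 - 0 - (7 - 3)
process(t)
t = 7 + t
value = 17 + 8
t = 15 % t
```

Transformed code:
t = 30 - value
t = 1 * value
t = -4 - value
log(value)
t = -2
process(t)
t = 7 + t
value = 25
t = 15 % t

value = 25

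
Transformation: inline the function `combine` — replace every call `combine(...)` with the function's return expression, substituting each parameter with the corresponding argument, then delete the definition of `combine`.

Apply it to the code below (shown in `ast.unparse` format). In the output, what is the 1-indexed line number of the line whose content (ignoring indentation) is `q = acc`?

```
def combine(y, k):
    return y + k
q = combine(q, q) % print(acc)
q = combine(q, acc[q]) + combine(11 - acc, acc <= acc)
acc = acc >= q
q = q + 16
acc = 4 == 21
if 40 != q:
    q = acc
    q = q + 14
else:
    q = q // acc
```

Transformed code:
q = (q + q) % print(acc)
q = q + acc[q] + (11 - acc + (acc <= acc))
acc = acc >= q
q = q + 16
acc = 4 == 21
if 40 != q:
    q = acc
    q = q + 14
else:
    q = q // acc

7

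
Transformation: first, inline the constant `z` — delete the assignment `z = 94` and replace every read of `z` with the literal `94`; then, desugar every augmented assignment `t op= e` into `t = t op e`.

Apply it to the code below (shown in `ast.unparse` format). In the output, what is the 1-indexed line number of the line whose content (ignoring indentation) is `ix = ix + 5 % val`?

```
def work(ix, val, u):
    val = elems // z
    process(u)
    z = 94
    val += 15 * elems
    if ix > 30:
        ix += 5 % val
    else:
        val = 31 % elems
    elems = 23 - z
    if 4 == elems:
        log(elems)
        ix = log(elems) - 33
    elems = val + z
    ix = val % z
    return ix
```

6

Transformed code:
def work(ix, val, u):
    val = elems // 94
    process(u)
    val = val + 15 * elems
    if ix > 30:
        ix = ix + 5 % val
    else:
        val = 31 % elems
    elems = 23 - 94
    if 4 == elems:
        log(elems)
        ix = log(elems) - 33
    elems = val + 94
    ix = val % 94
    return ix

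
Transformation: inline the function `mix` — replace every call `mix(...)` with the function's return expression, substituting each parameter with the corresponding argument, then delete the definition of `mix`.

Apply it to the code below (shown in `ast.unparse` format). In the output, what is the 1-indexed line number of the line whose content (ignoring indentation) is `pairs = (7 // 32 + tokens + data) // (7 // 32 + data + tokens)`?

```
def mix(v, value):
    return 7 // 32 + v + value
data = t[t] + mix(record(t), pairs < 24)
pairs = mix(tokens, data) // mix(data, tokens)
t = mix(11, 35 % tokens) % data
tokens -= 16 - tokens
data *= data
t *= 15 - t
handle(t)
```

Transformed code:
data = t[t] + (7 // 32 + record(t) + (pairs < 24))
pairs = (7 // 32 + tokens + data) // (7 // 32 + data + tokens)
t = (7 // 32 + 11 + 35 % tokens) % data
tokens -= 16 - tokens
data *= data
t *= 15 - t
handle(t)

2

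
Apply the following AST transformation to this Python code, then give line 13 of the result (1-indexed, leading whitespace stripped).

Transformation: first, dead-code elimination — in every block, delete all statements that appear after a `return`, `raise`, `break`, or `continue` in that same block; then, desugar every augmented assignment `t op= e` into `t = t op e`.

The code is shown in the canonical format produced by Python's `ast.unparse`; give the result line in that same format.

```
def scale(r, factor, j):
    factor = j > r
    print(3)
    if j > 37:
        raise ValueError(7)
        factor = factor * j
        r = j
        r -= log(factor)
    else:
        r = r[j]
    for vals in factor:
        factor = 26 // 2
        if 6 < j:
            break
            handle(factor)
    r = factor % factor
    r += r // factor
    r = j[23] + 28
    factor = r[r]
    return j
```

r = r + r // factor

Transformed code:
def scale(r, factor, j):
    factor = j > r
    print(3)
    if j > 37:
        raise ValueError(7)
    else:
        r = r[j]
    for vals in factor:
        factor = 26 // 2
        if 6 < j:
            break
    r = factor % factor
    r = r + r // factor
    r = j[23] + 28
    factor = r[r]
    return j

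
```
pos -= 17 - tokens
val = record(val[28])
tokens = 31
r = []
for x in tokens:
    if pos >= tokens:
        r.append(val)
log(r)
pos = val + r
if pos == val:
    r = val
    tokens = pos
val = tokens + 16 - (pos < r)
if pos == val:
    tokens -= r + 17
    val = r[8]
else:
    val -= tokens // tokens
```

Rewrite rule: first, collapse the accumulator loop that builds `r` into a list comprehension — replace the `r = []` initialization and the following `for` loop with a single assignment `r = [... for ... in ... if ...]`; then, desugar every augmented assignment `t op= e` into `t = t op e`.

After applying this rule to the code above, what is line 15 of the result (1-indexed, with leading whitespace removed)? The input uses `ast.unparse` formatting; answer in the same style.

Transformed code:
pos = pos - (17 - tokens)
val = record(val[28])
tokens = 31
r = [val for x in tokens if pos >= tokens]
log(r)
pos = val + r
if pos == val:
    r = val
    tokens = pos
val = tokens + 16 - (pos < r)
if pos == val:
    tokens = tokens - (r + 17)
    val = r[8]
else:
    val = val - tokens // tokens

val = val - tokens // tokens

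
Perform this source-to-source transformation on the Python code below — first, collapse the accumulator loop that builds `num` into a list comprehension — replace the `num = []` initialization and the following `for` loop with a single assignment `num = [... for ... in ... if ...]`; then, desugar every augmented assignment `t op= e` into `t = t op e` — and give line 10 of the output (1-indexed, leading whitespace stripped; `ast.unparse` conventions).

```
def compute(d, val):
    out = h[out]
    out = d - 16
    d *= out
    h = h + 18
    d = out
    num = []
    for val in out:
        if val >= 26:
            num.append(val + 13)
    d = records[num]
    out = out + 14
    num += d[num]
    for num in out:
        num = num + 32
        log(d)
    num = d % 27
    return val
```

Transformed code:
def compute(d, val):
    out = h[out]
    out = d - 16
    d = d * out
    h = h + 18
    d = out
    num = [val + 13 for val in out if val >= 26]
    d = records[num]
    out = out + 14
    num = num + d[num]
    for num in out:
        num = num + 32
        log(d)
    num = d % 27
    return val

num = num + d[num]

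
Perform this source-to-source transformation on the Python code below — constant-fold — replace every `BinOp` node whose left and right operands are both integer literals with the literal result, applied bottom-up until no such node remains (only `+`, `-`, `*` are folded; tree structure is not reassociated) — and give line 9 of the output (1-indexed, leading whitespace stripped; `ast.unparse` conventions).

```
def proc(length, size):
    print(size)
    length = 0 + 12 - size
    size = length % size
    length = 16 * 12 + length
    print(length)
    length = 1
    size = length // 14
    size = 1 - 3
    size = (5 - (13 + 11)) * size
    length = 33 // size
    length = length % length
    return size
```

size = -2

Transformed code:
def proc(length, size):
    print(size)
    length = 12 - size
    size = length % size
    length = 192 + length
    print(length)
    length = 1
    size = length // 14
    size = -2
    size = -19 * size
    length = 33 // size
    length = length % length
    return size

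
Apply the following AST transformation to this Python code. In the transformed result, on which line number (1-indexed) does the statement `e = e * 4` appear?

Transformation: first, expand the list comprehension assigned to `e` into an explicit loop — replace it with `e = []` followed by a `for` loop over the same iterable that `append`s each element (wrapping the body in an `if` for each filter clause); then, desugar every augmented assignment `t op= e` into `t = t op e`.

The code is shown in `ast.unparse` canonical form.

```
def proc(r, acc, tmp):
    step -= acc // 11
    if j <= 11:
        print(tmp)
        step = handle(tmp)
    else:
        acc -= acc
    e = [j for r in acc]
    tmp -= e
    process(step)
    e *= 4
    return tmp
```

13

Transformed code:
def proc(r, acc, tmp):
    step = step - acc // 11
    if j <= 11:
        print(tmp)
        step = handle(tmp)
    else:
        acc = acc - acc
    e = []
    for r in acc:
        e.append(j)
    tmp = tmp - e
    process(step)
    e = e * 4
    return tmp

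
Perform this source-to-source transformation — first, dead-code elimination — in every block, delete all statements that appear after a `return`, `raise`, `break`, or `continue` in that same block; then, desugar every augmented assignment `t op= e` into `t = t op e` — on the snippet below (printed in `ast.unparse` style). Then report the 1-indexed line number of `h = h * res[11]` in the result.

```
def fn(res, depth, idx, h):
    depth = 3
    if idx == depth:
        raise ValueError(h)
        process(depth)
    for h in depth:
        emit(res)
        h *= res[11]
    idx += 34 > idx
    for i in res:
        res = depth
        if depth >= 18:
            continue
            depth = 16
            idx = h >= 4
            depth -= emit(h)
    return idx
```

7

Transformed code:
def fn(res, depth, idx, h):
    depth = 3
    if idx == depth:
        raise ValueError(h)
    for h in depth:
        emit(res)
        h = h * res[11]
    idx = idx + (34 > idx)
    for i in res:
        res = depth
        if depth >= 18:
            continue
    return idx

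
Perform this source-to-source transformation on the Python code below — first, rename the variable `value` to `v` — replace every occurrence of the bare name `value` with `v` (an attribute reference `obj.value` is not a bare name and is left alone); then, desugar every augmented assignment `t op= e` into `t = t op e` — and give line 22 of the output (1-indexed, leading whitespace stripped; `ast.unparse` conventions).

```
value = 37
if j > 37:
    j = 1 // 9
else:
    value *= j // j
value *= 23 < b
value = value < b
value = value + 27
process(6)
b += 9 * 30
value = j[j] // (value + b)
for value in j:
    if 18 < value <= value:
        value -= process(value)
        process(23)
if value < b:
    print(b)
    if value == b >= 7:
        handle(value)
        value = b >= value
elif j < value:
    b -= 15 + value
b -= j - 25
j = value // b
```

b = b - (15 + v)

Transformed code:
v = 37
if j > 37:
    j = 1 // 9
else:
    v = v * (j // j)
v = v * (23 < b)
v = v < b
v = v + 27
process(6)
b = b + 9 * 30
v = j[j] // (v + b)
for v in j:
    if 18 < v <= v:
        v = v - process(v)
        process(23)
if v < b:
    print(b)
    if v == b >= 7:
        handle(v)
        v = b >= v
elif j < v:
    b = b - (15 + v)
b = b - (j - 25)
j = v // b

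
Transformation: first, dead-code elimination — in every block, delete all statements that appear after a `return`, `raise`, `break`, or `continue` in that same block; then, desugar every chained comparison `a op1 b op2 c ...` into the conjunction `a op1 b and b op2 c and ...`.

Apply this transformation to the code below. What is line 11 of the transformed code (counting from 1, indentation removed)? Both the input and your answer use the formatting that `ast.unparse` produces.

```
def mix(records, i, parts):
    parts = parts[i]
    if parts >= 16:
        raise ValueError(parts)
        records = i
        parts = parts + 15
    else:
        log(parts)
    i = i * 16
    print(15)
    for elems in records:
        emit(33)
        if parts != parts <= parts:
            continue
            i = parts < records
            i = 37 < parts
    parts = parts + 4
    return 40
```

Transformed code:
def mix(records, i, parts):
    parts = parts[i]
    if parts >= 16:
        raise ValueError(parts)
    else:
        log(parts)
    i = i * 16
    print(15)
    for elems in records:
        emit(33)
        if parts != parts and parts <= parts:
            continue
    parts = parts + 4
    return 40

if parts != parts and parts <= parts:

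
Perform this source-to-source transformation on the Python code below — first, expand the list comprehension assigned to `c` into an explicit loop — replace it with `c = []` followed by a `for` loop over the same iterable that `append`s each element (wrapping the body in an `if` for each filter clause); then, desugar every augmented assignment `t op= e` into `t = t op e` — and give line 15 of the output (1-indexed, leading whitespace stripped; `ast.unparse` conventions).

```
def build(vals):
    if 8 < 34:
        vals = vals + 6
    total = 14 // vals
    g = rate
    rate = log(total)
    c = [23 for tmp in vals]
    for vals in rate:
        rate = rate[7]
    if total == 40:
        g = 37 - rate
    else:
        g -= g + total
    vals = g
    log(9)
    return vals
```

Transformed code:
def build(vals):
    if 8 < 34:
        vals = vals + 6
    total = 14 // vals
    g = rate
    rate = log(total)
    c = []
    for tmp in vals:
        c.append(23)
    for vals in rate:
        rate = rate[7]
    if total == 40:
        g = 37 - rate
    else:
        g = g - (g + total)
    vals = g
    log(9)
    return vals

g = g - (g + total)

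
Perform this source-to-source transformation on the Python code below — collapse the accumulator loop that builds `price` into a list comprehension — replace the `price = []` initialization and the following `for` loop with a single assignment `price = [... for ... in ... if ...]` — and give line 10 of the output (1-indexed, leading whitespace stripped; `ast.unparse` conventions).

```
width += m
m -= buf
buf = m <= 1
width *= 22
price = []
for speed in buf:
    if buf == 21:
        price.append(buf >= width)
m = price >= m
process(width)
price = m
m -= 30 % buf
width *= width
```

Transformed code:
width += m
m -= buf
buf = m <= 1
width *= 22
price = [buf >= width for speed in buf if buf == 21]
m = price >= m
process(width)
price = m
m -= 30 % buf
width *= width

width *= width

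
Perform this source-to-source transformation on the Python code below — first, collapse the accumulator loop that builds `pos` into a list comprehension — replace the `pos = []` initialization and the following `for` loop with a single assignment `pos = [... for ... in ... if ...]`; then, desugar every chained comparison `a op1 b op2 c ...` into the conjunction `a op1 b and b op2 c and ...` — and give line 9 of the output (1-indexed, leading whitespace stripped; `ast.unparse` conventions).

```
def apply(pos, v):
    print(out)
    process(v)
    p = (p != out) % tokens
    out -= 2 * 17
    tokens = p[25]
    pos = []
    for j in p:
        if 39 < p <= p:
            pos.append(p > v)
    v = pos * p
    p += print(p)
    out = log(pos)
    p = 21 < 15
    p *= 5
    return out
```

Transformed code:
def apply(pos, v):
    print(out)
    process(v)
    p = (p != out) % tokens
    out -= 2 * 17
    tokens = p[25]
    pos = [p > v for j in p if 39 < p and p <= p]
    v = pos * p
    p += print(p)
    out = log(pos)
    p = 21 < 15
    p *= 5
    return out

p += print(p)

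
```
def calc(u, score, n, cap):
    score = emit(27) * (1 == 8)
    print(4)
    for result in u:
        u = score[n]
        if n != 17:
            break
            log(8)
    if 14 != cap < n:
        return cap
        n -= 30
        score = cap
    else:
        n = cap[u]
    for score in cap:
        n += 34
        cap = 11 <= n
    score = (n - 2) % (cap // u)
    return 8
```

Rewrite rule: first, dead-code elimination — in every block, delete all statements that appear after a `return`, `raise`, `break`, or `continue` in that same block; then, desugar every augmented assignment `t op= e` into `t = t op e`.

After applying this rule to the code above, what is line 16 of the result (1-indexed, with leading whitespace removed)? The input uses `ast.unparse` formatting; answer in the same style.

return 8

Transformed code:
def calc(u, score, n, cap):
    score = emit(27) * (1 == 8)
    print(4)
    for result in u:
        u = score[n]
        if n != 17:
            break
    if 14 != cap < n:
        return cap
    else:
        n = cap[u]
    for score in cap:
        n = n + 34
        cap = 11 <= n
    score = (n - 2) % (cap // u)
    return 8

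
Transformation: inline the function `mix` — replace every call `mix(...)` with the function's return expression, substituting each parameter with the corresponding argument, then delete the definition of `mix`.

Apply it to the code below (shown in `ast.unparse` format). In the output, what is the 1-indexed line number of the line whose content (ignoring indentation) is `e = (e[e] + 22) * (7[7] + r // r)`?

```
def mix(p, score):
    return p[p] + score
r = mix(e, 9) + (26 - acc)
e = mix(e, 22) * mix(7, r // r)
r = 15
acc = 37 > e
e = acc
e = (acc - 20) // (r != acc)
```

2

Transformed code:
r = e[e] + 9 + (26 - acc)
e = (e[e] + 22) * (7[7] + r // r)
r = 15
acc = 37 > e
e = acc
e = (acc - 20) // (r != acc)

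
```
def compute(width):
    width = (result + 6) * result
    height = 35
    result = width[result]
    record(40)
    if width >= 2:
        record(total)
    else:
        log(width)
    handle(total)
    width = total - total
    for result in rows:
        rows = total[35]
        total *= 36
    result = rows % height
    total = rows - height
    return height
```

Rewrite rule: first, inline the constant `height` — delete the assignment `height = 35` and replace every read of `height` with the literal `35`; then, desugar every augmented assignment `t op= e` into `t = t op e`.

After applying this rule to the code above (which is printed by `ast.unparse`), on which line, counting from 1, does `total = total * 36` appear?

13

Transformed code:
def compute(width):
    width = (result + 6) * result
    result = width[result]
    record(40)
    if width >= 2:
        record(total)
    else:
        log(width)
    handle(total)
    width = total - total
    for result in rows:
        rows = total[35]
        total = total * 36
    result = rows % 35
    total = rows - 35
    return 35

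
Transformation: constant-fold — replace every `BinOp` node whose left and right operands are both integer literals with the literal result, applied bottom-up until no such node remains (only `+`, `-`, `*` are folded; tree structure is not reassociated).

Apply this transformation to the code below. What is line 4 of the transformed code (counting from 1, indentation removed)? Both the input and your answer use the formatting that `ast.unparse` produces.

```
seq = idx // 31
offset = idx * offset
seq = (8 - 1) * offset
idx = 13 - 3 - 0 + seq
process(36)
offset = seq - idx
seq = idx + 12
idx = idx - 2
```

Transformed code:
seq = idx // 31
offset = idx * offset
seq = 7 * offset
idx = 10 + seq
process(36)
offset = seq - idx
seq = idx + 12
idx = idx - 2

idx = 10 + seq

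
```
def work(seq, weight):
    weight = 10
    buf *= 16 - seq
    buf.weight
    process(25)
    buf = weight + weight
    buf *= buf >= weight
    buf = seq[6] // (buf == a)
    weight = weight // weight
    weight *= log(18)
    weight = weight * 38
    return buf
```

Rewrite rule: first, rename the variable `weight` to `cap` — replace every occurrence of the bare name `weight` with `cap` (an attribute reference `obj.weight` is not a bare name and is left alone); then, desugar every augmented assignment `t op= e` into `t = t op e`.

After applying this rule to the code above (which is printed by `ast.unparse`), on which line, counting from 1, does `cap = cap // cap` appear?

9

Transformed code:
def work(seq, cap):
    cap = 10
    buf = buf * (16 - seq)
    buf.weight
    process(25)
    buf = cap + cap
    buf = buf * (buf >= cap)
    buf = seq[6] // (buf == a)
    cap = cap // cap
    cap = cap * log(18)
    cap = cap * 38
    return buf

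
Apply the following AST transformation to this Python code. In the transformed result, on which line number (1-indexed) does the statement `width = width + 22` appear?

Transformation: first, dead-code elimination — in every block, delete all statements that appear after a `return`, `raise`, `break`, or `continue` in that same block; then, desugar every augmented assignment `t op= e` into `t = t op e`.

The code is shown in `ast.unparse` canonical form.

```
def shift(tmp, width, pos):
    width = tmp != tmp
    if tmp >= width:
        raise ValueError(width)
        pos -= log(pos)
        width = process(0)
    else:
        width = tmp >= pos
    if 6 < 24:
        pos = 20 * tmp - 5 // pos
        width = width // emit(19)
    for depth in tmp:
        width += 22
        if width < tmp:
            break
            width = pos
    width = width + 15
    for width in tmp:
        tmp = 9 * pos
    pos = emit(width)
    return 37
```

Transformed code:
def shift(tmp, width, pos):
    width = tmp != tmp
    if tmp >= width:
        raise ValueError(width)
    else:
        width = tmp >= pos
    if 6 < 24:
        pos = 20 * tmp - 5 // pos
        width = width // emit(19)
    for depth in tmp:
        width = width + 22
        if width < tmp:
            break
    width = width + 15
    for width in tmp:
        tmp = 9 * pos
    pos = emit(width)
    return 37

11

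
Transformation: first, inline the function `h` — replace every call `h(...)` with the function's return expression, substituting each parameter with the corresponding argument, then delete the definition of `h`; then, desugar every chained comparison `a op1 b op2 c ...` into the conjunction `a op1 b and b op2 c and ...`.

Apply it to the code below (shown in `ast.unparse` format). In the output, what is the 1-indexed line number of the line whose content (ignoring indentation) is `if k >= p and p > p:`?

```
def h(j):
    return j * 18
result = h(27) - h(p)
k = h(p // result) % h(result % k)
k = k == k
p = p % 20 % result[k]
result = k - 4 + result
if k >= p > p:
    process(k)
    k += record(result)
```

6

Transformed code:
result = 27 * 18 - p * 18
k = p // result * 18 % (result % k * 18)
k = k == k
p = p % 20 % result[k]
result = k - 4 + result
if k >= p and p > p:
    process(k)
    k += record(result)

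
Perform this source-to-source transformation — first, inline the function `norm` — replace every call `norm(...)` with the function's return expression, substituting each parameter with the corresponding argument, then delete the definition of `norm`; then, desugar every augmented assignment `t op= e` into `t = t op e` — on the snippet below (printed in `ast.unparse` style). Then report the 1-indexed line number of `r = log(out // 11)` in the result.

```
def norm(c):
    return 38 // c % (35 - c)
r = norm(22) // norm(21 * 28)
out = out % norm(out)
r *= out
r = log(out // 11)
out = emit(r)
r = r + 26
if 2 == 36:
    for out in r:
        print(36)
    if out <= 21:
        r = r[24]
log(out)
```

4

Transformed code:
r = 38 // 22 % (35 - 22) // (38 // (21 * 28) % (35 - 21 * 28))
out = out % (38 // out % (35 - out))
r = r * out
r = log(out // 11)
out = emit(r)
r = r + 26
if 2 == 36:
    for out in r:
        print(36)
    if out <= 21:
        r = r[24]
log(out)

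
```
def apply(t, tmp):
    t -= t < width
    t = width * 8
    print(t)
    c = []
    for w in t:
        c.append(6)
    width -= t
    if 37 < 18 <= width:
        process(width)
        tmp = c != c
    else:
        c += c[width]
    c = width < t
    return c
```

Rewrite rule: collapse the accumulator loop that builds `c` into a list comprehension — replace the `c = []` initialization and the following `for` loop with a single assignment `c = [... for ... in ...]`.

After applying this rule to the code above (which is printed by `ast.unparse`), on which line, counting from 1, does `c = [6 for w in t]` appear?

5

Transformed code:
def apply(t, tmp):
    t -= t < width
    t = width * 8
    print(t)
    c = [6 for w in t]
    width -= t
    if 37 < 18 <= width:
        process(width)
        tmp = c != c
    else:
        c += c[width]
    c = width < t
    return c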